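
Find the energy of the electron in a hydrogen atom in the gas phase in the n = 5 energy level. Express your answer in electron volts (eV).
-0.54 eV

The energy levels of a hydrogen-like atom are given by:
E_n = -13.6057 eV / n²

For n = 5:
E_5 = -13.6057 eV / 5²
E_5 = -13.6057 eV / 25
E_5 = -0.54 eV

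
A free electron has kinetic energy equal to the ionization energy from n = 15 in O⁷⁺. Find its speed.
1.1668e+06 m/s (or 0.3892% of c)

The binding energy at n = 15 for O⁷⁺ is:
E_15 = -13.6057 × 8²/15² = -3.8700658 eV
|E_15| = 3.8700658 eV

Convert to Joules:
KE = 3.8700658 eV × (1.602177 × 10⁻¹⁹ J/eV) = 6.200530e-19 J

Using KE = ½mv²:
v = √(2·KE/m_e)
v = √(2 × 6.200530e-19 J / 9.10938 × 10⁻³¹ kg)
v = 1.1668e+06 m/s

This is approximately 0.3892% the speed of light.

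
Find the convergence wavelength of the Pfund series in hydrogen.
2278.16 nm

The series limit corresponds to the transition from n = ∞ to n = 5.
This is the highest energy (shortest wavelength) transition in the Pfund series.

E_∞ = 0 eV
E_5 = -13.6057 / 5² = -0.54422800 eV

Energy at series limit:
ΔE = E_∞ - E_5 = 0 - (-0.54422800) = 0.54422800 eV
λ = hc/E = 1239.84 eV·nm / 0.54422800 eV = 2278.16 nm

This energy equals the ionization energy from the n = 5 state of hydrogen.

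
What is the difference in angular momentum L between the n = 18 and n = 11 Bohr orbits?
7.382e-34 J·s (or 7ℏ)

In the Bohr model, L_n = nℏ where ℏ = 1.05457e-34 J·s.

L_18 = 18ℏ = 1.89823e-33 J·s
L_11 = 11ℏ = 1.16003e-33 J·s

ΔL = L_18 - L_11 = (18 - 11)ℏ = 7ℏ
ΔL = 7 × 1.05457e-34 J·s = 7.382e-34 J·s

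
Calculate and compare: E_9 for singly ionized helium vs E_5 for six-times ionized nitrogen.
N⁶⁺ at n = 5 (E = -26.667 eV)

Using E_n = -13.6057 Z² / n² eV:

He⁺ (Z = 2) at n = 9:
E = -13.6057 × 2² / 9² = -13.6057 × 4 / 81 = -0.671886 eV

N⁶⁺ (Z = 7) at n = 5:
E = -13.6057 × 7² / 5² = -13.6057 × 49 / 25 = -26.667172 eV

Since -26.667172 eV < -0.671886 eV,
N⁶⁺ at n = 5 is more tightly bound (requires more energy to ionize).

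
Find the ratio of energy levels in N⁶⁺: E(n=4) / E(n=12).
9.000

Using E_n = -13.6057 Z² / n² eV with Z = 7:

E_4 = -13.6057 × 7² / 4² = -666.6793 / 16 = -41.667456250 eV
E_12 = -13.6057 × 7² / 12² = -666.6793 / 144 = -4.629717361 eV

The ratio is:
E_4/E_12 = (-41.667456250) / (-4.629717361)
E_4/E_12 = (-666.6793/16) / (-666.6793/144)
E_4/E_12 = 144/16
E_4/E_12 = 9.000
(Note: the Z² factors cancel in the ratio.)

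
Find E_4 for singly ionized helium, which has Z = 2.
-3.401425 eV

For hydrogen-like ions, the energy levels scale with Z²:
E_n = -13.6057 Z² / n² eV

For He⁺ (Z = 2) at n = 4:
E_4 = -13.6057 × 2² / 4²
E_4 = -13.6057 × 4 / 16
E_4 = -54.4228 / 16
E_4 = -3.401425 eV

The energy is 4 times more negative than hydrogen at the same n due to the stronger nuclear charge.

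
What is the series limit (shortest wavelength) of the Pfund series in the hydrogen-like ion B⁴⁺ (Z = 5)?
91.1265 nm

The series limit corresponds to the transition from n = ∞ to n = 5.
This is the highest energy (shortest wavelength) transition in the Pfund series.

E_∞ = 0 eV
E_5 = -13.6057 × 5² / 5² = -13.605700 eV

Energy at series limit:
ΔE = E_∞ - E_5 = 0 - (-13.605700) = 13.605700 eV
λ = hc/E = 1239.84 eV·nm / 13.605700 eV = 91.1265 nm

This energy equals the ionization energy from the n = 5 state of B⁴⁺.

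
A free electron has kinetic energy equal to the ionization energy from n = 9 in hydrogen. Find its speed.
2.43e+05 m/s (or 0.081% of c)

The binding energy at n = 9 for hydrogen is:
E_9 = -13.6057/9² = -0.167972 eV
|E_9| = 0.167972 eV

Convert to Joules:
KE = 0.167972 eV × (1.602177 × 10⁻¹⁹ J/eV) = 2.6912e-20 J

Using KE = ½mv²:
v = √(2·KE/m_e)
v = √(2 × 2.6912e-20 J / 9.10938 × 10⁻³¹ kg)
v = 2.43e+05 m/s

This is approximately 0.081% the speed of light.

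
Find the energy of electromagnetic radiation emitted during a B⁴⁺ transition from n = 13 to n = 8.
3.30205 eV

The energy levels are E_n = -13.6057 Z² eV / n².

Energy at n = 13: E_13 = -13.6057 × 5² / 13² = -2.01267751 eV
Energy at n = 8: E_8 = -13.6057 × 5² / 8² = -5.31472656 eV

For emission (electron falling to lower state), the photon energy is:
E_photon = E_13 - E_8 = |-2.01267751 - (-5.31472656)|
E_photon = 3.30205 eV

This energy is carried away by the emitted photon.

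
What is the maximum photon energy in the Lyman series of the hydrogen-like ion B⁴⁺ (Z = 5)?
340.14 eV

The series limit corresponds to the transition from n = ∞ to n = 1.
This is the highest energy (shortest wavelength) transition in the Lyman series.

E_∞ = 0 eV
E_1 = -13.6057 × 5² / 1² = -340.14 eV

Energy at series limit:
ΔE = E_∞ - E_1 = 0 - (-340.14) = 340.14 eV

This energy equals the ionization energy from the n = 1 state of B⁴⁺.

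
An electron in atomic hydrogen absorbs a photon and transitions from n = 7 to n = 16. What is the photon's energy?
0.225 eV

The energy levels of a hydrogen-like atom are E_n = -13.6057 eV / n².

Energy at n = 7: E_7 = -13.6057 / 7² = -0.277667 eV
Energy at n = 16: E_16 = -13.6057 / 16² = -0.053147 eV

The excitation energy is the difference:
ΔE = E_16 - E_7
ΔE = -0.053147 - (-0.277667)
ΔE = 0.225 eV

Since this is positive, energy must be absorbed (photon absorption).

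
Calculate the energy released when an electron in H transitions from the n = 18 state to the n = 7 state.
0.2357 eV

The energy levels are E_n = -13.6057 eV / n².

Energy at n = 18: E_18 = -13.6057 / 18² = -0.0419929 eV
Energy at n = 7: E_7 = -13.6057 / 7² = -0.2776673 eV

For emission (electron falling to lower state), the photon energy is:
E_photon = E_18 - E_7 = |-0.0419929 - (-0.2776673)|
E_photon = 0.2357 eV

This energy is carried away by the emitted photon.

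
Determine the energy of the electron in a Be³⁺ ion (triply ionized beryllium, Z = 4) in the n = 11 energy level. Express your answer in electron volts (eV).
-1.799101 eV

The energy levels of a hydrogen-like atom are given by:
E_n = -13.6057 Z² / n² eV  (with Z = 4 for Be³⁺)

For n = 11:
E_11 = -13.6057 × 4² / 11²
E_11 = -13.6057 × 16 / 121
E_11 = -1.799101 eV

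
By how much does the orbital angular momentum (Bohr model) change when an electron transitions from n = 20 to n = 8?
1.26549e-33 J·s (or 12ℏ)

In the Bohr model, L_n = nℏ where ℏ = 1.0545718e-34 J·s.

L_20 = 20ℏ = 2.1091436e-33 J·s
L_8 = 8ℏ = 8.4365744e-34 J·s

ΔL = L_20 - L_8 = (20 - 8)ℏ = 12ℏ
ΔL = 12 × 1.0545718e-34 J·s = 1.26549e-33 J·s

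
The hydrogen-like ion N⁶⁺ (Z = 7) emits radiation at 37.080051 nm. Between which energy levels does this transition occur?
n = 9 → n = 4

First, find the photon energy from the wavelength (hc = 1239.84 eV·nm):
E = hc/λ = 1239.84 eV·nm / 37.080051 nm = 33.436847 eV

The energy levels of N⁶⁺ satisfy E_n = -13.6057 × 7² / n² eV, so an emission n_i → n_f releases
ΔE = 13.6057 × 7² × (1/n_f² − 1/n_i²) eV.

Setting ΔE equal to the photon energy:
1/n_f² − 1/n_i² = 33.436847 / (13.6057 × 7²) = 0.050154320

Since 1/n_i² must be positive, we need 1/n_f² > 0.050154320, i.e. n_f ≤ 4. For each allowed n_f, solve n_i = (1/n_f² − 0.050154320)^(−1/2) and check whether it is a whole number:
  n_f = 1: 1/n_i² = 1.000000000 − 0.050154320 = 0.949845680 → n_i = 1.026  (not an integer) ✗
  n_f = 2: 1/n_i² = 0.250000000 − 0.050154320 = 0.199845680 → n_i = 2.237  (not an integer) ✗
  n_f = 3: 1/n_i² = 0.111111111 − 0.050154320 = 0.060956791 → n_i = 4.050  (not an integer) ✗
  n_f = 4: 1/n_i² = 0.062500000 − 0.050154320 = 0.012345680 → n_i = 9.000  → integer, n_i = 9 ✓

Only n_f = 4 gives an integer upper level, n_i = 9.

The transition is from n = 9 to n = 4 (emission).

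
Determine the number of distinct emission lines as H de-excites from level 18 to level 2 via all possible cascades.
136

The electron can occupy levels n = 2, 3, ..., 18 during de-excitation — that is m = 18 - 2 + 1 = 17 distinct levels.

The number of distinct spectral lines equals the number of ways to choose 2 of these m levels (each pair gives one possible emission transition):

Number of lines = m(m-1)/2 = 17×16/2 = 136

These correspond to all possible transitions between the 17 levels:
18 → 17, 18 → 16, 18 → 15, 18 → 14, 18 → 13, 18 → 12, 18 → 11, 18 → 10...

Each transition produces a photon with a unique energy (and thus wavelength). This count does not depend on Z.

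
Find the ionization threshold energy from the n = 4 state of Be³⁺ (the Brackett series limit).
13.60570 eV

The series limit corresponds to the transition from n = ∞ to n = 4.
This is the highest energy (shortest wavelength) transition in the Brackett series.

E_∞ = 0 eV
E_4 = -13.6057 × 4² / 4² = -13.60570 eV

Energy at series limit:
ΔE = E_∞ - E_4 = 0 - (-13.60570) = 13.60570 eV

This energy equals the ionization energy from the n = 4 state of Be³⁺.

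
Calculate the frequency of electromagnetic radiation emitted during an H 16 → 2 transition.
8.10e+14 Hz

First, find the transition energy:
E_16 = -13.6057 / 16² = -0.053147 eV
E_2 = -13.6057 / 2² = -3.401425 eV
|ΔE| = |E_2 - E_16| = 3.348278 eV

Convert to Joules: E = 3.348278 eV × (1.602177 × 10⁻¹⁹ J/eV) = 5.3645e-19 J

Using E = hf:
f = E/h = 5.3645e-19 J / (6.62607 × 10⁻³⁴ J·s)
f = 8.10e+14 Hz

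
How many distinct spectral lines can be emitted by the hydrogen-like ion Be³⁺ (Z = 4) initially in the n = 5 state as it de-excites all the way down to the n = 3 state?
3

The electron can occupy levels n = 3, 4, ..., 5 during de-excitation — that is m = 5 - 3 + 1 = 3 distinct levels.

The number of distinct spectral lines equals the number of ways to choose 2 of these m levels (each pair gives one possible emission transition):

Number of lines = m(m-1)/2 = 3×2/2 = 3

These correspond to all possible transitions between the 3 levels:
5 → 4, 5 → 3, 4 → 3

Each transition produces a photon with a unique energy (and thus wavelength). This count does not depend on Z.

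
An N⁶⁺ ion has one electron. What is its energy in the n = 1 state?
-666.67930 eV

For hydrogen-like ions, the energy levels scale with Z²:
E_n = -13.6057 Z² / n² eV

For N⁶⁺ (Z = 7) at n = 1:
E_1 = -13.6057 × 7² / 1²
E_1 = -13.6057 × 49 / 1
E_1 = -666.6793 / 1
E_1 = -666.67930 eV

The energy is 49 times more negative than hydrogen at the same n due to the stronger nuclear charge.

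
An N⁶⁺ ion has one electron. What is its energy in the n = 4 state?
-41.66746 eV

For hydrogen-like ions, the energy levels scale with Z²:
E_n = -13.6057 Z² / n² eV

For N⁶⁺ (Z = 7) at n = 4:
E_4 = -13.6057 × 7² / 4²
E_4 = -13.6057 × 49 / 16
E_4 = -666.6793 / 16
E_4 = -41.66746 eV

The energy is 49 times more negative than hydrogen at the same n due to the stronger nuclear charge.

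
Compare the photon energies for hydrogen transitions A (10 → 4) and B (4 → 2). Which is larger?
4 → 2

Calculate the energy for each transition:

Transition 10 → 4:
ΔE₁ = |E_4 - E_10| = |-13.6057/4² - (-13.6057/10²)|
ΔE₁ = |-0.850356250 - (-0.136057000)| = 0.714299 eV

Transition 4 → 2:
ΔE₂ = |E_2 - E_4| = |-13.6057/2² - (-13.6057/4²)|
ΔE₂ = |-3.401425000 - (-0.850356250)| = 2.551069 eV

Since 2.551069 eV > 0.714299 eV, the transition 4 → 2 emits the more energetic photon.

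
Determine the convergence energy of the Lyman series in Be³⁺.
217.691 eV

The series limit corresponds to the transition from n = ∞ to n = 1.
This is the highest energy (shortest wavelength) transition in the Lyman series.

E_∞ = 0 eV
E_1 = -13.6057 × 4² / 1² = -217.691 eV

Energy at series limit:
ΔE = E_∞ - E_1 = 0 - (-217.691) = 217.691 eV

This energy equals the ionization energy from the n = 1 state of Be³⁺.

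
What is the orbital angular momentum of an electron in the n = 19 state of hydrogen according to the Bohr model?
2.004e-33 J·s (or 19ℏ)

In the Bohr model, angular momentum is quantized:
L = nℏ

where ℏ = h/(2π) = 1.05457e-34 J·s

For n = 19:
L = 19 × 1.05457e-34 J·s
L = 2.004e-33 J·s

This can also be written as L = 19ℏ.
The angular momentum is an integer multiple of the reduced Planck constant.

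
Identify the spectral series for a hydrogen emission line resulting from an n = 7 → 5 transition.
Pfund series

The spectral series in hydrogen are named based on the final (lower) energy level:
- Lyman series: n_final = 1 (ultraviolet)
- Balmer series: n_final = 2 (visible/near-UV)
- Paschen series: n_final = 3 (infrared)
- Brackett series: n_final = 4 (infrared)
- Pfund series: n_final = 5 (far infrared)

Since this transition ends at n = 5, it belongs to the Pfund series.

For reference, this 7 → 5 line has photon energy
ΔE = 13.6057 eV × (1/5² - 1/7²) = 0.26656065306 eV,
corresponding to wavelength λ = hc/ΔE = 1239.84 eV·nm / 0.26656065306 eV = 4651.24911 nm in the far infrared region.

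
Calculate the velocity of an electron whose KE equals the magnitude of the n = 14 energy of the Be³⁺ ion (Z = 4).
6.25e+05 m/s (or 0.208497% of c)

The binding energy at n = 14 for Be³⁺ is:
E_14 = -13.6057 × 4²/14² = -1.11066939 eV
|E_14| = 1.11066939 eV

Convert to Joules:
KE = 1.11066939 eV × (1.602177 × 10⁻¹⁹ J/eV) = 1.7795e-19 J

Using KE = ½mv²:
v = √(2·KE/m_e)
v = √(2 × 1.7795e-19 J / 9.10938 × 10⁻³¹ kg)
v = 6.25e+05 m/s

This is approximately 0.208497% the speed of light.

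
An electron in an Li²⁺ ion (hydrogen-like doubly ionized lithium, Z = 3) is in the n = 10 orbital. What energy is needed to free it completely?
1.224513 eV

The ionization energy is the energy needed to remove the electron completely (n → ∞).

For a hydrogen-like ion with Z = 3, E_n = -13.6057 Z² / n² eV.

At n = 10: E_10 = -13.6057 × 3² / 10² = -1.224513000 eV
At n = ∞: E_∞ = 0 eV

Ionization energy = E_∞ - E_10 = 0 - (-1.224513000) = 1.224513000 eV
Ionization energy ≈ 1.224513 eV

This is also called the binding energy of the electron in state n = 10.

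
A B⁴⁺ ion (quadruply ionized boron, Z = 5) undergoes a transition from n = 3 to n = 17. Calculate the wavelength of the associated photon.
33.860009 nm

First, find the transition energy using E_n = -13.6057 Z² / n² eV:
E_3 = -13.6057 × 5² / 3² = -37.79361111 eV
E_17 = -13.6057 × 5² / 17² = -1.17696367 eV

Photon energy: |ΔE| = |E_17 - E_3| = 36.61664744 eV

Convert to wavelength using E = hc/λ with hc = 1239.84 eV·nm:
λ = hc/E = 1239.84 eV·nm / 36.61664744 eV
λ = 33.860009 nm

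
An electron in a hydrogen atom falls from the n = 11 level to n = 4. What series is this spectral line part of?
Brackett series

The spectral series in hydrogen are named based on the final (lower) energy level:
- Lyman series: n_final = 1 (ultraviolet)
- Balmer series: n_final = 2 (visible/near-UV)
- Paschen series: n_final = 3 (infrared)
- Brackett series: n_final = 4 (infrared)
- Pfund series: n_final = 5 (far infrared)

Since this transition ends at n = 4, it belongs to the Brackett series.

For reference, this 11 → 4 line has photon energy
ΔE = 13.6057 eV × (1/4² - 1/11²) = 0.737912448 eV,
corresponding to wavelength λ = hc/ΔE = 1239.84 eV·nm / 0.737912448 eV = 1680.199 nm in the infrared region.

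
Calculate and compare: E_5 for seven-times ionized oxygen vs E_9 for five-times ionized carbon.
O⁷⁺ at n = 5 (E = -34.83059 eV)

Using E_n = -13.6057 Z² / n² eV:

O⁷⁺ (Z = 8) at n = 5:
E = -13.6057 × 8² / 5² = -13.6057 × 64 / 25 = -34.83059200 eV

C⁵⁺ (Z = 6) at n = 9:
E = -13.6057 × 6² / 9² = -13.6057 × 36 / 81 = -6.04697778 eV

Since -34.83059200 eV < -6.04697778 eV,
O⁷⁺ at n = 5 is more tightly bound (requires more energy to ionize).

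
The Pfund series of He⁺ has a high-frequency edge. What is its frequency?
5.264e+14 Hz

The series limit corresponds to the transition from n = ∞ to n = 5.
This is the highest energy (shortest wavelength) transition in the Pfund series.

E_∞ = 0 eV
E_5 = -13.6057 × 2² / 5² = -2.1769120 eV

Energy at series limit:
ΔE = E_∞ - E_5 = 0 - (-2.1769120) = 2.1769120 eV
E = 2.1769120 eV × (1.602177 × 10⁻¹⁹ J/eV) = 3.48780e-19 J
f = E/h = 3.48780e-19 J / (6.62607 × 10⁻³⁴ J·s) = 5.264e+14 Hz

This energy equals the ionization energy from the n = 5 state of He⁺.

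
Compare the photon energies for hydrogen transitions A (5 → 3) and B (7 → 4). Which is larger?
5 → 3

Calculate the energy for each transition:

Transition 5 → 3:
ΔE₁ = |E_3 - E_5| = |-13.6057/3² - (-13.6057/5²)|
ΔE₁ = |-1.511744444 - (-0.544228000)| = 0.967516 eV

Transition 7 → 4:
ΔE₂ = |E_4 - E_7| = |-13.6057/4² - (-13.6057/7²)|
ΔE₂ = |-0.850356250 - (-0.277667347)| = 0.572689 eV

Since 0.967516 eV > 0.572689 eV, the transition 5 → 3 emits the more energetic photon.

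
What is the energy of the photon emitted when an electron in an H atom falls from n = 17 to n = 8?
0.17 eV

The energy levels are E_n = -13.6057 eV / n².

Energy at n = 17: E_17 = -13.6057 / 17² = -0.04708 eV
Energy at n = 8: E_8 = -13.6057 / 8² = -0.21259 eV

For emission (electron falling to lower state), the photon energy is:
E_photon = E_17 - E_8 = |-0.04708 - (-0.21259)|
E_photon = 0.17 eV

This energy is carried away by the emitted photon.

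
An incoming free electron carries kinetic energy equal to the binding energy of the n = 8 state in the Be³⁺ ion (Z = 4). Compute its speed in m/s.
1.09385e+06 m/s (or 0.3649% of c)

The binding energy at n = 8 for Be³⁺ is:
E_8 = -13.6057 × 4²/8² = -3.40142500 eV
|E_8| = 3.40142500 eV

Convert to Joules:
KE = 3.40142500 eV × (1.602177 × 10⁻¹⁹ J/eV) = 5.4496849e-19 J

Using KE = ½mv²:
v = √(2·KE/m_e)
v = √(2 × 5.4496849e-19 J / 9.10938 × 10⁻³¹ kg)
v = 1.09385e+06 m/s

This is approximately 0.3649% the speed of light.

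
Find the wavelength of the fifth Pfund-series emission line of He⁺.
759.39 nm

The lines of a series are numbered from the longest wavelength (smallest ΔE) outward; the fifth line is the transition from n = n_f + 5 to n_f.
The Pfund series has all transitions ending at n_f = 5.

For He⁺ (Z = 2), the fifth line (ε-line) is the jump from n = 10 to n = 5:
E_10 = -13.6057 × 2² / 10² = -0.544228 eV
E_5 = -13.6057 × 2² / 5² = -2.176912 eV
ΔE = E_10 - E_5 = 1.632684 eV

λ = hc/E = 1239.84 eV·nm / 1.632684 eV
λ = 759.39 nm

This is the ε-line of the Pfund series in He⁺.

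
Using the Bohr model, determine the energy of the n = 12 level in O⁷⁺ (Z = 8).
-6.046978 eV

For hydrogen-like ions, the energy levels scale with Z²:
E_n = -13.6057 Z² / n² eV

For O⁷⁺ (Z = 8) at n = 12:
E_12 = -13.6057 × 8² / 12²
E_12 = -13.6057 × 64 / 144
E_12 = -870.7648 / 144
E_12 = -6.046978 eV

The energy is 64 times more negative than hydrogen at the same n due to the stronger nuclear charge.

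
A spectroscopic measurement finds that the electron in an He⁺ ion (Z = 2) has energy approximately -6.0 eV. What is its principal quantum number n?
n = 3

The exact energy levels follow E_n = -13.6057 Z² / n² eV with Z = 2.

The measured value (-6.0 eV) is reported to only 2 significant figures, so we must test candidate n values and see which one matches to that precision.

Candidate energies:
  n = 1:  E = -13.6057 × 2² / 1² = -54.422800 eV
  n = 2:  E = -13.6057 × 2² / 2² = -13.605700 eV
  n = 3:  E = -13.6057 × 2² / 3² = -6.046978 eV  ← matches
  n = 4:  E = -13.6057 × 2² / 4² = -3.401425 eV
  n = 5:  E = -13.6057 × 2² / 5² = -2.176912 eV

Checking against the measurement of -6.0 eV (2 sig figs), only n = 3 agrees:
E_3 = -6.046978 eV, which rounds to -6.0 eV ✓

Therefore n = 3.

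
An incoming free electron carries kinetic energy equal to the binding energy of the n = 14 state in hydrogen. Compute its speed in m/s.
1.5626e+05 m/s (or 0.05212% of c)

The binding energy at n = 14 for hydrogen is:
E_14 = -13.6057/14² = -0.069416837 eV
|E_14| = 0.069416837 eV

Convert to Joules:
KE = 0.069416837 eV × (1.602177 × 10⁻¹⁹ J/eV) = 1.112181e-20 J

Using KE = ½mv²:
v = √(2·KE/m_e)
v = √(2 × 1.112181e-20 J / 9.10938 × 10⁻³¹ kg)
v = 1.5626e+05 m/s

This is approximately 0.05212% the speed of light.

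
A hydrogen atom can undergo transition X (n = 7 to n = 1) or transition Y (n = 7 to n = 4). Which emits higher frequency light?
7 → 1

Calculate the energy for each transition:

Transition 7 → 1:
ΔE₁ = |E_1 - E_7| = |-13.6057/1² - (-13.6057/7²)|
ΔE₁ = |-13.605700000 - (-0.277667347)| = 13.328033 eV

Transition 7 → 4:
ΔE₂ = |E_4 - E_7| = |-13.6057/4² - (-13.6057/7²)|
ΔE₂ = |-0.850356250 - (-0.277667347)| = 0.572689 eV

Since 13.328033 eV > 0.572689 eV, the transition 7 → 1 emits the more energetic photon.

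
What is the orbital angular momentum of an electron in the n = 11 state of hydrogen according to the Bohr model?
1.16e-33 J·s (or 11ℏ)

In the Bohr model, angular momentum is quantized:
L = nℏ

where ℏ = h/(2π) = 1.0546e-34 J·s

For n = 11:
L = 11 × 1.0546e-34 J·s
L = 1.16e-33 J·s

This can also be written as L = 11ℏ.
The angular momentum is an integer multiple of the reduced Planck constant.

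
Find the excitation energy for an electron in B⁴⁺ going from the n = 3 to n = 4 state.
16.53 eV

The energy levels of a hydrogen-like atom are E_n = -13.6057 Z² eV / n².

Energy at n = 3: E_3 = -13.6057 × 5² / 3² = -37.79361 eV
Energy at n = 4: E_4 = -13.6057 × 5² / 4² = -21.25891 eV

The excitation energy is the difference:
ΔE = E_4 - E_3
ΔE = -21.25891 - (-37.79361)
ΔE = 16.53 eV

Since this is positive, energy must be absorbed (photon absorption).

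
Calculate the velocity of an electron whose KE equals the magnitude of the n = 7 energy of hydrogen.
3.1253e+05 m/s (or 0.1042% of c)

The binding energy at n = 7 for hydrogen is:
E_7 = -13.6057/7² = -0.27766735 eV
|E_7| = 0.27766735 eV

Convert to Joules:
KE = 0.27766735 eV × (1.602177 × 10⁻¹⁹ J/eV) = 4.448722e-20 J

Using KE = ½mv²:
v = √(2·KE/m_e)
v = √(2 × 4.448722e-20 J / 9.10938 × 10⁻³¹ kg)
v = 3.1253e+05 m/s

This is approximately 0.1042% the speed of light.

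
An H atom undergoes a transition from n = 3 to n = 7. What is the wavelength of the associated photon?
1004.66981 nm

First, find the transition energy using E_n = -13.6057 / n² eV:
E_3 = -13.6057 / 3² = -1.5117444444 eV
E_7 = -13.6057 / 7² = -0.2776673469 eV

Photon energy: |ΔE| = |E_7 - E_3| = 1.2340770975 eV

Convert to wavelength using E = hc/λ with hc = 1239.84 eV·nm:
λ = hc/E = 1239.84 eV·nm / 1.2340770975 eV
λ = 1004.66981 nm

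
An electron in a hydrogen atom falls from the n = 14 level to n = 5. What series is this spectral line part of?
Pfund series

The spectral series in hydrogen are named based on the final (lower) energy level:
- Lyman series: n_final = 1 (ultraviolet)
- Balmer series: n_final = 2 (visible/near-UV)
- Paschen series: n_final = 3 (infrared)
- Brackett series: n_final = 4 (infrared)
- Pfund series: n_final = 5 (far infrared)

Since this transition ends at n = 5, it belongs to the Pfund series.

For reference, this 14 → 5 line has photon energy
ΔE = 13.6057 eV × (1/5² - 1/14²) = 0.47481116327 eV,
corresponding to wavelength λ = hc/ΔE = 1239.84 eV·nm / 0.47481116327 eV = 2611.22757 nm in the far infrared region.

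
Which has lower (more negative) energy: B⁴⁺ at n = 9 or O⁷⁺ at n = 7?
O⁷⁺ at n = 7 (E = -17.770710 eV)

Using E_n = -13.6057 Z² / n² eV:

B⁴⁺ (Z = 5) at n = 9:
E = -13.6057 × 5² / 9² = -13.6057 × 25 / 81 = -4.199290123 eV

O⁷⁺ (Z = 8) at n = 7:
E = -13.6057 × 8² / 7² = -13.6057 × 64 / 49 = -17.770710204 eV

Since -17.770710204 eV < -4.199290123 eV,
O⁷⁺ at n = 7 is more tightly bound (requires more energy to ionize).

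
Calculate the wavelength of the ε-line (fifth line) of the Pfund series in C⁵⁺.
84.37640 nm

The lines of a series are numbered from the longest wavelength (smallest ΔE) outward; the fifth line is the transition from n = n_f + 5 to n_f.
The Pfund series has all transitions ending at n_f = 5.

For C⁵⁺ (Z = 6), the fifth line (ε-line) is the jump from n = 10 to n = 5:
E_10 = -13.6057 × 6² / 10² = -4.8980520 eV
E_5 = -13.6057 × 6² / 5² = -19.5922080 eV
ΔE = E_10 - E_5 = 14.6941560 eV

λ = hc/E = 1239.84 eV·nm / 14.6941560 eV
λ = 84.37640 nm

This is the ε-line of the Pfund series in C⁵⁺.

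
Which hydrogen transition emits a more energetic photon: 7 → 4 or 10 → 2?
10 → 2

Calculate the energy for each transition:

Transition 7 → 4:
ΔE₁ = |E_4 - E_7| = |-13.6057/4² - (-13.6057/7²)|
ΔE₁ = |-0.85035625 - (-0.27766735)| = 0.57269 eV

Transition 10 → 2:
ΔE₂ = |E_2 - E_10| = |-13.6057/2² - (-13.6057/10²)|
ΔE₂ = |-3.40142500 - (-0.13605700)| = 3.26537 eV

Since 3.26537 eV > 0.57269 eV, the transition 10 → 2 emits the more energetic photon.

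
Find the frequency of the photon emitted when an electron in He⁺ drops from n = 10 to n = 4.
6.909e+14 Hz

First, find the transition energy:
E_10 = -13.6057 × 2² / 10² = -0.54422800 eV
E_4 = -13.6057 × 2² / 4² = -3.40142500 eV
|ΔE| = |E_4 - E_10| = 2.85719700 eV

Convert to Joules: E = 2.85719700 eV × (1.602177 × 10⁻¹⁹ J/eV) = 4.57774e-19 J

Using E = hf:
f = E/h = 4.57774e-19 J / (6.62607 × 10⁻³⁴ J·s)
f = 6.909e+14 Hz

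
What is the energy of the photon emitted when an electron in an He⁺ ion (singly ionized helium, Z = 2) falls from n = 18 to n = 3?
5.879006 eV

The energy levels are E_n = -13.6057 Z² eV / n².

Energy at n = 18: E_18 = -13.6057 × 2² / 18² = -0.167971605 eV
Energy at n = 3: E_3 = -13.6057 × 2² / 3² = -6.046977778 eV

For emission (electron falling to lower state), the photon energy is:
E_photon = E_18 - E_3 = |-0.167971605 - (-6.046977778)|
E_photon = 5.879006 eV

This energy is carried away by the emitted photon.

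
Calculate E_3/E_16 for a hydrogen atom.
28.44

Using E_n = -13.6057 Z² / n² eV with Z = 1:

E_3 = -13.6057 / 3² = -13.6057 / 9 = -1.51174444 eV
E_16 = -13.6057 / 16² = -13.6057 / 256 = -0.05314727 eV

The ratio is:
E_3/E_16 = (-1.51174444) / (-0.05314727)
E_3/E_16 = (-13.6057/9) / (-13.6057/256)
E_3/E_16 = 256/9
E_3/E_16 = 28.44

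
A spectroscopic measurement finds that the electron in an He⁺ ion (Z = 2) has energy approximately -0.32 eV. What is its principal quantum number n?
n = 13

The exact energy levels follow E_n = -13.6057 Z² / n² eV with Z = 2.

The measured value (-0.32 eV) is reported to only 2 significant figures, so we must test candidate n values and see which one matches to that precision.

Candidate energies:
  n = 11:  E = -13.6057 × 2² / 11² = -0.449775 eV
  n = 12:  E = -13.6057 × 2² / 12² = -0.377936 eV
  n = 13:  E = -13.6057 × 2² / 13² = -0.322028 eV  ← matches
  n = 14:  E = -13.6057 × 2² / 14² = -0.277667 eV
  n = 15:  E = -13.6057 × 2² / 15² = -0.241879 eV

Checking against the measurement of -0.32 eV (2 sig figs), only n = 13 agrees:
E_13 = -0.322028 eV, which rounds to -0.32 eV ✓

Therefore n = 13.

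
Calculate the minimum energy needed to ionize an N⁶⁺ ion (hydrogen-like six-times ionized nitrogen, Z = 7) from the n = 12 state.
4.62972 eV

The ionization energy is the energy needed to remove the electron completely (n → ∞).

For a hydrogen-like ion with Z = 7, E_n = -13.6057 Z² / n² eV.

At n = 12: E_12 = -13.6057 × 7² / 12² = -4.62971736 eV
At n = ∞: E_∞ = 0 eV

Ionization energy = E_∞ - E_12 = 0 - (-4.62971736) = 4.62971736 eV
Ionization energy ≈ 4.62972 eV

This is also called the binding energy of the electron in state n = 12.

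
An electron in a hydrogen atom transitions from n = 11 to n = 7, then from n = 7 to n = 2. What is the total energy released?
3.2890 eV

The energy levels of hydrogen are E_n = -13.6057 / n² eV.

First transition (11 → 7):
ΔE₁ = |E_7 - E_11|
ΔE₁ = |-0.2776673469 - (-0.1124438017)| = 0.1652235 eV

Second transition (7 → 2):
ΔE₂ = |E_2 - E_7|
ΔE₂ = |-3.4014250000 - (-0.2776673469)| = 3.1237577 eV

Total energy released:
E_total = ΔE₁ + ΔE₂ = 0.1652235 + 3.1237577 = 3.2890 eV

Note: This equals the direct transition 11 → 2: 3.2890 eV ✓
Energy is conserved regardless of the path taken.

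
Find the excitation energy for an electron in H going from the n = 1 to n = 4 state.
12.755344 eV

The energy levels of a hydrogen-like atom are E_n = -13.6057 eV / n².

Energy at n = 1: E_1 = -13.6057 / 1² = -13.605700000 eV
Energy at n = 4: E_4 = -13.6057 / 4² = -0.850356250 eV

The excitation energy is the difference:
ΔE = E_4 - E_1
ΔE = -0.850356250 - (-13.605700000)
ΔE = 12.755344 eV

Since this is positive, energy must be absorbed (photon absorption).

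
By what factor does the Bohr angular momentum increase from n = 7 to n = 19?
2.71

In the Bohr model, L_n = nℏ, so the ratio is purely the ratio of quantum numbers:

L_19/L_7 = 19ℏ / 7ℏ = 19/7 = 2.71

The angular momentum scales linearly with n.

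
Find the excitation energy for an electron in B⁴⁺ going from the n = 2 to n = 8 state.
79.72 eV

The energy levels of a hydrogen-like atom are E_n = -13.6057 Z² eV / n².

Energy at n = 2: E_2 = -13.6057 × 5² / 2² = -85.03563 eV
Energy at n = 8: E_8 = -13.6057 × 5² / 8² = -5.31473 eV

The excitation energy is the difference:
ΔE = E_8 - E_2
ΔE = -5.31473 - (-85.03563)
ΔE = 79.72 eV

Since this is positive, energy must be absorbed (photon absorption).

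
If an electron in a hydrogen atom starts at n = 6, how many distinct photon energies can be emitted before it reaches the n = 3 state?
6

The electron can occupy levels n = 3, 4, ..., 6 during de-excitation — that is m = 6 - 3 + 1 = 4 distinct levels.

The number of distinct spectral lines equals the number of ways to choose 2 of these m levels (each pair gives one possible emission transition):

Number of lines = m(m-1)/2 = 4×3/2 = 6

These correspond to all possible transitions between the 4 levels:
6 → 5, 6 → 4, 6 → 3, 5 → 4, 5 → 3, 4 → 3

Each transition produces a photon with a unique energy (and thus wavelength). This count does not depend on Z.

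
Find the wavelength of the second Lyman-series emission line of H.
102.517327 nm

The lines of a series are numbered from the longest wavelength (smallest ΔE) outward; the second line is the transition from n = n_f + 2 to n_f.
The Lyman series has all transitions ending at n_f = 1.

For H, the second line (β-line) is the jump from n = 3 to n = 1:
E_3 = -13.6057 / 3² = -1.511744444 eV
E_1 = -13.6057 / 1² = -13.605700000 eV
ΔE = E_3 - E_1 = 12.093955556 eV

λ = hc/E = 1239.84 eV·nm / 12.093955556 eV
λ = 102.517327 nm

This is the β-line of the Lyman series in H.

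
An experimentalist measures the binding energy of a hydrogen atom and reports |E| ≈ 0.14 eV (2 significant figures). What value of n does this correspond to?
n = 10

The exact energy levels follow E_n = -13.6057 eV / n².

The measured value (-0.14 eV) is reported to only 2 significant figures, so we must test candidate n values and see which one matches to that precision.

Candidate energies:
  n = 8:  E = -13.6057/8² = -0.21259 eV
  n = 9:  E = -13.6057/9² = -0.16797 eV
  n = 10:  E = -13.6057/10² = -0.13606 eV  ← matches
  n = 11:  E = -13.6057/11² = -0.11244 eV
  n = 12:  E = -13.6057/12² = -0.09448 eV

Checking against the measurement of -0.14 eV (2 sig figs), only n = 10 agrees:
E_10 = -0.13606 eV, which rounds to -0.14 eV ✓

Therefore n = 10.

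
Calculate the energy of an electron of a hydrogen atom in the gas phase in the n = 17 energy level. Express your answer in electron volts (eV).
-0.05 eV

The energy levels of a hydrogen-like atom are given by:
E_n = -13.6057 eV / n²

For n = 17:
E_17 = -13.6057 eV / 17²
E_17 = -13.6057 eV / 289
E_17 = -0.05 eV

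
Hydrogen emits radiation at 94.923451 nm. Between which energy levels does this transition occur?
n = 5 → n = 1

First, find the photon energy from the wavelength (hc = 1239.84 eV·nm):
E = hc/λ = 1239.84 eV·nm / 94.923451 nm = 13.061472 eV

The energy levels of hydrogen satisfy E_n = -13.6057 / n² eV, so an emission n_i → n_f releases
ΔE = 13.6057 × (1/n_f² − 1/n_i²) eV.

Setting ΔE equal to the photon energy:
1/n_f² − 1/n_i² = 13.061472 / 13.6057 = 0.96000000

Since 1/n_i² must be positive, we need 1/n_f² > 0.96000000, i.e. n_f ≤ 1. For each allowed n_f, solve n_i = (1/n_f² − 0.96000000)^(−1/2) and check whether it is a whole number:
  n_f = 1: 1/n_i² = 1.00000000 − 0.96000000 = 0.04000000 → n_i = 5.000  → integer, n_i = 5 ✓

Only n_f = 1 gives an integer upper level, n_i = 5.

The transition is from n = 5 to n = 1 (emission).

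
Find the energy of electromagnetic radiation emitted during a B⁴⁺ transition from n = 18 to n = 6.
8.40 eV

The energy levels are E_n = -13.6057 Z² eV / n².

Energy at n = 18: E_18 = -13.6057 × 5² / 18² = -1.04982 eV
Energy at n = 6: E_6 = -13.6057 × 5² / 6² = -9.44840 eV

For emission (electron falling to lower state), the photon energy is:
E_photon = E_18 - E_6 = |-1.04982 - (-9.44840)|
E_photon = 8.40 eV

This energy is carried away by the emitted photon.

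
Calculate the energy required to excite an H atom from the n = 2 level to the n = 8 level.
3.19 eV

The energy levels of a hydrogen-like atom are E_n = -13.6057 eV / n².

Energy at n = 2: E_2 = -13.6057 / 2² = -3.40143 eV
Energy at n = 8: E_8 = -13.6057 / 8² = -0.21259 eV

The excitation energy is the difference:
ΔE = E_8 - E_2
ΔE = -0.21259 - (-3.40143)
ΔE = 3.19 eV

Since this is positive, energy must be absorbed (photon absorption).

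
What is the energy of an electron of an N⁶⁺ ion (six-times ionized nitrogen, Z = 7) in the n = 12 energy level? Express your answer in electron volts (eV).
-4.6297 eV

The energy levels of a hydrogen-like atom are given by:
E_n = -13.6057 Z² / n² eV  (with Z = 7 for N⁶⁺)

For n = 12:
E_12 = -13.6057 × 7² / 12²
E_12 = -13.6057 × 49 / 144
E_12 = -4.6297 eV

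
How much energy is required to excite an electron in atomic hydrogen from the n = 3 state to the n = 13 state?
1.4312 eV

The energy levels of a hydrogen-like atom are E_n = -13.6057 eV / n².

Energy at n = 3: E_3 = -13.6057 / 3² = -1.5117444 eV
Energy at n = 13: E_13 = -13.6057 / 13² = -0.0805071 eV

The excitation energy is the difference:
ΔE = E_13 - E_3
ΔE = -0.0805071 - (-1.5117444)
ΔE = 1.4312 eV

Since this is positive, energy must be absorbed (photon absorption).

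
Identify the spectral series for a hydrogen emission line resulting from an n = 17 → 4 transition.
Brackett series

The spectral series in hydrogen are named based on the final (lower) energy level:
- Lyman series: n_final = 1 (ultraviolet)
- Balmer series: n_final = 2 (visible/near-UV)
- Paschen series: n_final = 3 (infrared)
- Brackett series: n_final = 4 (infrared)
- Pfund series: n_final = 5 (far infrared)

Since this transition ends at n = 4, it belongs to the Brackett series.

For reference, this 17 → 4 line has photon energy
ΔE = 13.6057 eV × (1/4² - 1/17²) = 0.803277703 eV,
corresponding to wavelength λ = hc/ΔE = 1239.84 eV·nm / 0.803277703 eV = 1543.476 nm in the infrared region.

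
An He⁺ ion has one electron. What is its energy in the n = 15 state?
-0.241879 eV

For hydrogen-like ions, the energy levels scale with Z²:
E_n = -13.6057 Z² / n² eV

For He⁺ (Z = 2) at n = 15:
E_15 = -13.6057 × 2² / 15²
E_15 = -13.6057 × 4 / 225
E_15 = -54.4228 / 225
E_15 = -0.241879 eV

The energy is 4 times more negative than hydrogen at the same n due to the stronger nuclear charge.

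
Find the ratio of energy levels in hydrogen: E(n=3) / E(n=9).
9.00000

Using E_n = -13.6057 Z² / n² eV with Z = 1:

E_3 = -13.6057 / 3² = -13.6057 / 9 = -1.51174444444 eV
E_9 = -13.6057 / 9² = -13.6057 / 81 = -0.16797160494 eV

The ratio is:
E_3/E_9 = (-1.51174444444) / (-0.16797160494)
E_3/E_9 = (-13.6057/9) / (-13.6057/81)
E_3/E_9 = 81/9
E_3/E_9 = 9.00000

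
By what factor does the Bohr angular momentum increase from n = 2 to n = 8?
4.00

In the Bohr model, L_n = nℏ, so the ratio is purely the ratio of quantum numbers:

L_8/L_2 = 8ℏ / 2ℏ = 8/2 = 4.00

The angular momentum scales linearly with n.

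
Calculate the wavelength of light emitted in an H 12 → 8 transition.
10497.7743 nm

First, find the transition energy using E_n = -13.6057 / n² eV:
E_12 = -13.6057 / 12² = -0.09448402778 eV
E_8 = -13.6057 / 8² = -0.21258906250 eV

Photon energy: |ΔE| = |E_8 - E_12| = 0.11810503472 eV

Convert to wavelength using E = hc/λ with hc = 1239.84 eV·nm:
λ = hc/E = 1239.84 eV·nm / 0.11810503472 eV
λ = 10497.7743 nm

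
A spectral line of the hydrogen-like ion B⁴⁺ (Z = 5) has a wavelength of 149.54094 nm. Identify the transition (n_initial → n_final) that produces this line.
n = 8 → n = 5

First, find the photon energy from the wavelength (hc = 1239.84 eV·nm):
E = hc/λ = 1239.84 eV·nm / 149.54094 nm = 8.2909737 eV

The energy levels of B⁴⁺ satisfy E_n = -13.6057 × 5² / n² eV, so an emission n_i → n_f releases
ΔE = 13.6057 × 5² × (1/n_f² − 1/n_i²) eV.

Setting ΔE equal to the photon energy:
1/n_f² − 1/n_i² = 8.2909737 / (13.6057 × 5²) = 0.024375001

Since 1/n_i² must be positive, we need 1/n_f² > 0.024375001, i.e. n_f ≤ 6. For each allowed n_f, solve n_i = (1/n_f² − 0.024375001)^(−1/2) and check whether it is a whole number:
  n_f = 1: 1/n_i² = 1.000000000 − 0.024375001 = 0.975624999 → n_i = 1.012  (not an integer) ✗
  n_f = 2: 1/n_i² = 0.250000000 − 0.024375001 = 0.225624999 → n_i = 2.105  (not an integer) ✗
  n_f = 3: 1/n_i² = 0.111111111 − 0.024375001 = 0.086736110 → n_i = 3.395  (not an integer) ✗
  n_f = 4: 1/n_i² = 0.062500000 − 0.024375001 = 0.038124999 → n_i = 5.121  (not an integer) ✗
  n_f = 5: 1/n_i² = 0.040000000 − 0.024375001 = 0.015624999 → n_i = 8.000  → integer, n_i = 8 ✓
  n_f = 6: 1/n_i² = 0.027777778 − 0.024375001 = 0.003402777 → n_i = 17.143  (not an integer) ✗

Only n_f = 5 gives an integer upper level, n_i = 8.

The transition is from n = 8 to n = 5 (emission).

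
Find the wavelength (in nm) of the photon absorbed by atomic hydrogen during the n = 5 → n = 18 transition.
2468.64467 nm

First, find the transition energy using E_n = -13.6057 / n² eV:
E_5 = -13.6057 / 5² = -0.54422800000 eV
E_18 = -13.6057 / 18² = -0.04199290123 eV

Photon energy: |ΔE| = |E_18 - E_5| = 0.50223509877 eV

Convert to wavelength using E = hc/λ with hc = 1239.84 eV·nm:
λ = hc/E = 1239.84 eV·nm / 0.50223509877 eV
λ = 2468.64467 nm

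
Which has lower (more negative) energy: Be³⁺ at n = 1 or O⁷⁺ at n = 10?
Be³⁺ at n = 1 (E = -217.69 eV)

Using E_n = -13.6057 Z² / n² eV:

Be³⁺ (Z = 4) at n = 1:
E = -13.6057 × 4² / 1² = -13.6057 × 16 / 1 = -217.69120 eV

O⁷⁺ (Z = 8) at n = 10:
E = -13.6057 × 8² / 10² = -13.6057 × 64 / 100 = -8.70765 eV

Since -217.69120 eV < -8.70765 eV,
Be³⁺ at n = 1 is more tightly bound (requires more energy to ionize).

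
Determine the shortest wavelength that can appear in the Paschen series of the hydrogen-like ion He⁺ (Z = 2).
205.035 nm

The series limit corresponds to the transition from n = ∞ to n = 3.
This is the highest energy (shortest wavelength) transition in the Paschen series.

E_∞ = 0 eV
E_3 = -13.6057 × 2² / 3² = -6.0469778 eV

Energy at series limit:
ΔE = E_∞ - E_3 = 0 - (-6.0469778) = 6.0469778 eV
λ = hc/E = 1239.84 eV·nm / 6.0469778 eV = 205.035 nm

This energy equals the ionization energy from the n = 3 state of He⁺.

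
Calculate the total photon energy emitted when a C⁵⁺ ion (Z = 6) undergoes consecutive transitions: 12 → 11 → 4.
27.211 eV

The energy levels of C⁵⁺ are E_n = -13.6057 × 6² / n² eV.

First transition (12 → 11):
ΔE₁ = |E_11 - E_12|
ΔE₁ = |-4.047976860 - (-3.401425000)| = 0.646552 eV

Second transition (11 → 4):
ΔE₂ = |E_4 - E_11|
ΔE₂ = |-30.612825000 - (-4.047976860)| = 26.564848 eV

Total energy released:
E_total = ΔE₁ + ΔE₂ = 0.646552 + 26.564848 = 27.211 eV

Note: This equals the direct transition 12 → 4: 27.211 eV ✓
Energy is conserved regardless of the path taken.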